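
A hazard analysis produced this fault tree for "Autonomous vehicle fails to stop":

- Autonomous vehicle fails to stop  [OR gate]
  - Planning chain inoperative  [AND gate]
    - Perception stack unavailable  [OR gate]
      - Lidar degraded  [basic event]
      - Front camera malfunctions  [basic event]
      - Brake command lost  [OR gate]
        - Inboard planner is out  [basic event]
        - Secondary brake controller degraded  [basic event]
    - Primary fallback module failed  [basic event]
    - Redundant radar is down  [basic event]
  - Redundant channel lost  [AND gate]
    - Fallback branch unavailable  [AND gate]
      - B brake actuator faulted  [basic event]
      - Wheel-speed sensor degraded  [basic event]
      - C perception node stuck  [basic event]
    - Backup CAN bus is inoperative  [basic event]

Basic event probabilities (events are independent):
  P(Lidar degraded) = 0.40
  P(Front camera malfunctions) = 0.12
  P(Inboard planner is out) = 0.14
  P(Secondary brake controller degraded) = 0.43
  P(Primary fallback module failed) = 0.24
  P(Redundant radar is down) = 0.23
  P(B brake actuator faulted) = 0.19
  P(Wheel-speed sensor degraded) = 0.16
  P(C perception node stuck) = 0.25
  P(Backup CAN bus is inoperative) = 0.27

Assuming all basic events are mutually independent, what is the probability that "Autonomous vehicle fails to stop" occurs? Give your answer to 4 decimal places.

P(Brake command lost) [OR] = 1 − (1−0.14) × (1−0.43) = 0.509800
P(Perception stack unavailable) [OR] = 1 − (1−0.40) × (1−0.12) × (1−0.509800) = 0.741174
P(Planning chain inoperative) [AND] = 0.741174 × 0.24 × 0.23 = 0.040913
P(Fallback branch unavailable) [AND] = 0.19 × 0.16 × 0.25 = 0.007600
P(Redundant channel lost) [AND] = 0.007600 × 0.27 = 0.002052
P(Autonomous vehicle fails to stop) [OR] = 1 − (1−0.040913) × (1−0.002052) = 0.042881
Rounded to 4 decimal places: P(Autonomous vehicle fails to stop) ≈ 0.0429.

0.0429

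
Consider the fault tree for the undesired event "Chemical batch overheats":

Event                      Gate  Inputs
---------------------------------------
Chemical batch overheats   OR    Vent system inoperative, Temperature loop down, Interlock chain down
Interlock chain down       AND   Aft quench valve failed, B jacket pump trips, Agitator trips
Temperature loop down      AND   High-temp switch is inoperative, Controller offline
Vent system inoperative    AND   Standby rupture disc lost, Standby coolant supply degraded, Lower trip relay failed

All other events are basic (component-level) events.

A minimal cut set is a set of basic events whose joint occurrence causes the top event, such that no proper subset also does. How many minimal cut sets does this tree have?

Vent system inoperative [AND]: one cut set from each child combined → 1 × 1 × 1 = 1 cut set(s).
Temperature loop down [AND]: one cut set from each child combined → 1 × 1 = 1 cut set(s).
Interlock chain down [AND]: one cut set from each child combined → 1 × 1 × 1 = 1 cut set(s).
Chemical batch overheats [OR]: union of children's cut sets → 3 cut set(s).
Minimal cut sets: {Lower trip relay failed, Standby coolant supply degraded, Standby rupture disc lost}; {Controller offline, High-temp switch is inoperative}; {Aft quench valve failed, Agitator trips, B jacket pump trips}.

3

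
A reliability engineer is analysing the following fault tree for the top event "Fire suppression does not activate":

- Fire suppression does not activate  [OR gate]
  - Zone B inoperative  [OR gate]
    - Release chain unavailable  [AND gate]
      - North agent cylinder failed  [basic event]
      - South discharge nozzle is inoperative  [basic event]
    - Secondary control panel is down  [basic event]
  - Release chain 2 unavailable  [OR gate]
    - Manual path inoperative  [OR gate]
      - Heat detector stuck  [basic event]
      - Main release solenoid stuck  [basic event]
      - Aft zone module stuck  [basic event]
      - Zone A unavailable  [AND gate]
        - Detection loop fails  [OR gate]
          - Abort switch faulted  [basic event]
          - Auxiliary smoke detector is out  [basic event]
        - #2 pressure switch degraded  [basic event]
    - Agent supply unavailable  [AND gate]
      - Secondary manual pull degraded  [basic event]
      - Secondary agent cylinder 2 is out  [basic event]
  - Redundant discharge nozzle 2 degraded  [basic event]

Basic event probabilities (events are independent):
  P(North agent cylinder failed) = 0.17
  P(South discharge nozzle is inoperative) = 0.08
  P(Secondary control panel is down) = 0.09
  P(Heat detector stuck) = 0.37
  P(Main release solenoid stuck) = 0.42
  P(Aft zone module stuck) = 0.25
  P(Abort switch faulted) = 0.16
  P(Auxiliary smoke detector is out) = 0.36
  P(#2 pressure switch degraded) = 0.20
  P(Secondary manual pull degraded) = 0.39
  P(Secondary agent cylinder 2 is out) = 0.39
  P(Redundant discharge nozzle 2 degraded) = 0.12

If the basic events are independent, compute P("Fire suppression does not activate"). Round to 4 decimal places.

0.8334

P(Release chain unavailable) [AND] = 0.17 × 0.08 = 0.013600
P(Zone B inoperative) [OR] = 1 − (1−0.013600) × (1−0.09) = 0.102376
P(Detection loop fails) [OR] = 1 − (1−0.16) × (1−0.36) = 0.462400
P(Zone A unavailable) [AND] = 0.462400 × 0.20 = 0.092480
P(Manual path inoperative) [OR] = 1 − (1−0.37) × (1−0.42) × (1−0.25) × (1−0.092480) = 0.751294
P(Agent supply unavailable) [AND] = 0.39 × 0.39 = 0.152100
P(Release chain 2 unavailable) [OR] = 1 − (1−0.751294) × (1−0.152100) = 0.789122
P(Fire suppression does not activate) [OR] = 1 − (1−0.102376) × (1−0.789122) × (1−0.12) = 0.833426
Rounded to 4 decimal places: P(Fire suppression does not activate) ≈ 0.8334.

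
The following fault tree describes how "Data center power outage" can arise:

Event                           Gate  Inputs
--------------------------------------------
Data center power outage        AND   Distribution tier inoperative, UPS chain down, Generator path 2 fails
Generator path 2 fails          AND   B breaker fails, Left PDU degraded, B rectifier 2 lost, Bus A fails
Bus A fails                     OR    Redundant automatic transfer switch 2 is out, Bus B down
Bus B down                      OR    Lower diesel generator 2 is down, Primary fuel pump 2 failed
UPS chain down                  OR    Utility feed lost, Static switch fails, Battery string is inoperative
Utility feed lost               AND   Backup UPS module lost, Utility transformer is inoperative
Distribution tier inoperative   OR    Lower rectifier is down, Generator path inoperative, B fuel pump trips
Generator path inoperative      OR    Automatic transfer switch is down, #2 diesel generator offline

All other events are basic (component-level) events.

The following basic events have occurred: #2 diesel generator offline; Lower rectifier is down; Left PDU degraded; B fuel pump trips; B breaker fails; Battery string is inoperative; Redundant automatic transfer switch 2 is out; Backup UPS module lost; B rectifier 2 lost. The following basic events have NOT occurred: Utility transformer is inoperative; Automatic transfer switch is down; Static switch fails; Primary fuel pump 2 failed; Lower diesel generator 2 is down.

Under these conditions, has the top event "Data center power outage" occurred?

Generator path inoperative [OR]: Automatic transfer switch is down=not, #2 diesel generator offline=occurs → at least one input occurs → occurs.
Distribution tier inoperative [OR]: Lower rectifier is down=occurs, Generator path inoperative=occurs, B fuel pump trips=occurs → at least one input occurs → occurs.
Utility feed lost [AND]: Backup UPS module lost=occurs, Utility transformer is inoperative=not → not all inputs occur → does not occur.
UPS chain down [OR]: Utility feed lost=not, Static switch fails=not, Battery string is inoperative=occurs → at least one input occurs → occurs.
Bus B down [OR]: Lower diesel generator 2 is down=not, Primary fuel pump 2 failed=not → no input occurs → does not occur.
Bus A fails [OR]: Redundant automatic transfer switch 2 is out=occurs, Bus B down=not → at least one input occurs → occurs.
Generator path 2 fails [AND]: B breaker fails=occurs, Left PDU degraded=occurs, B rectifier 2 lost=occurs, Bus A fails=occurs → all inputs occur → occurs.
Data center power outage [AND]: Distribution tier inoperative=occurs, UPS chain down=occurs, Generator path 2 fails=occurs → all inputs occur → occurs.

Yes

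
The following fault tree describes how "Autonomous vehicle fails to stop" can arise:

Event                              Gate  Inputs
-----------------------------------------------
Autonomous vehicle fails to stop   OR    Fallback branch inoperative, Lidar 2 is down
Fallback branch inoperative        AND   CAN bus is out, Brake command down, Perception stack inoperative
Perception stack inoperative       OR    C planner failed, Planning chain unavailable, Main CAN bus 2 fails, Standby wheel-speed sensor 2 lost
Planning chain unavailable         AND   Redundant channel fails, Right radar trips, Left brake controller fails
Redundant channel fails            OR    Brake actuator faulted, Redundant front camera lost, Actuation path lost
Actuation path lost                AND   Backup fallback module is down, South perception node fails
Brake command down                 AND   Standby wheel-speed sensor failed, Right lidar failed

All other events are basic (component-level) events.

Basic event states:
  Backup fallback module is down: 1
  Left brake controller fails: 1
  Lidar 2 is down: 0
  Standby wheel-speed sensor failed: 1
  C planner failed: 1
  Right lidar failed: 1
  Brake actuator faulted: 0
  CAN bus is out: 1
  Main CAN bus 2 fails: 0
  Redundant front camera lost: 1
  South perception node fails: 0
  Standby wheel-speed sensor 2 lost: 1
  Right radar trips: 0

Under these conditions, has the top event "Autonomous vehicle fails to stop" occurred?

Yes

Brake command down [AND]: Standby wheel-speed sensor failed=occurs, Right lidar failed=occurs → all inputs occur → occurs.
Actuation path lost [AND]: Backup fallback module is down=occurs, South perception node fails=not → not all inputs occur → does not occur.
Redundant channel fails [OR]: Brake actuator faulted=not, Redundant front camera lost=occurs, Actuation path lost=not → at least one input occurs → occurs.
Planning chain unavailable [AND]: Redundant channel fails=occurs, Right radar trips=not, Left brake controller fails=occurs → not all inputs occur → does not occur.
Perception stack inoperative [OR]: C planner failed=occurs, Planning chain unavailable=not, Main CAN bus 2 fails=not, Standby wheel-speed sensor 2 lost=occurs → at least one input occurs → occurs.
Fallback branch inoperative [AND]: CAN bus is out=occurs, Brake command down=occurs, Perception stack inoperative=occurs → all inputs occur → occurs.
Autonomous vehicle fails to stop [OR]: Fallback branch inoperative=occurs, Lidar 2 is down=not → at least one input occurs → occurs.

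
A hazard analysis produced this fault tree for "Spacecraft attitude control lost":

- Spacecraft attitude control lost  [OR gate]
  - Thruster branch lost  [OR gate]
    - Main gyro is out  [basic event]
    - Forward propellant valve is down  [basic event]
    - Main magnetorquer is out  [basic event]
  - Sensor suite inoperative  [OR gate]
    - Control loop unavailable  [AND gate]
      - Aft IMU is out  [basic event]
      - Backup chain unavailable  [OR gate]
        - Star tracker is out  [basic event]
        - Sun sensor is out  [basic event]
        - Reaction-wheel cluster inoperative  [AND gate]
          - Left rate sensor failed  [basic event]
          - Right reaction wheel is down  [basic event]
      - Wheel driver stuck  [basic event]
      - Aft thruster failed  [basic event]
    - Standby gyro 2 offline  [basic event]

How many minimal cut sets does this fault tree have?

Thruster branch lost [OR]: union of children's cut sets → 3 cut set(s).
Reaction-wheel cluster inoperative [AND]: one cut set from each child combined → 1 × 1 = 1 cut set(s).
Backup chain unavailable [OR]: union of children's cut sets → 3 cut set(s).
Control loop unavailable [AND]: one cut set from each child combined → 1 × 3 × 1 × 1 = 3 cut set(s).
Sensor suite inoperative [OR]: union of children's cut sets → 4 cut set(s).
Spacecraft attitude control lost [OR]: union of children's cut sets → 7 cut set(s).
Minimal cut sets: {Main gyro is out}; {Forward propellant valve is down}; {Main magnetorquer is out}; {Aft IMU is out, Aft thruster failed, Star tracker is out, Wheel driver stuck}; {Aft IMU is out, Aft thruster failed, Sun sensor is out, Wheel driver stuck}; {Aft IMU is out, Aft thruster failed, Left rate sensor failed, Right reaction wheel is down, Wheel driver stuck}; {Standby gyro 2 offline}.

7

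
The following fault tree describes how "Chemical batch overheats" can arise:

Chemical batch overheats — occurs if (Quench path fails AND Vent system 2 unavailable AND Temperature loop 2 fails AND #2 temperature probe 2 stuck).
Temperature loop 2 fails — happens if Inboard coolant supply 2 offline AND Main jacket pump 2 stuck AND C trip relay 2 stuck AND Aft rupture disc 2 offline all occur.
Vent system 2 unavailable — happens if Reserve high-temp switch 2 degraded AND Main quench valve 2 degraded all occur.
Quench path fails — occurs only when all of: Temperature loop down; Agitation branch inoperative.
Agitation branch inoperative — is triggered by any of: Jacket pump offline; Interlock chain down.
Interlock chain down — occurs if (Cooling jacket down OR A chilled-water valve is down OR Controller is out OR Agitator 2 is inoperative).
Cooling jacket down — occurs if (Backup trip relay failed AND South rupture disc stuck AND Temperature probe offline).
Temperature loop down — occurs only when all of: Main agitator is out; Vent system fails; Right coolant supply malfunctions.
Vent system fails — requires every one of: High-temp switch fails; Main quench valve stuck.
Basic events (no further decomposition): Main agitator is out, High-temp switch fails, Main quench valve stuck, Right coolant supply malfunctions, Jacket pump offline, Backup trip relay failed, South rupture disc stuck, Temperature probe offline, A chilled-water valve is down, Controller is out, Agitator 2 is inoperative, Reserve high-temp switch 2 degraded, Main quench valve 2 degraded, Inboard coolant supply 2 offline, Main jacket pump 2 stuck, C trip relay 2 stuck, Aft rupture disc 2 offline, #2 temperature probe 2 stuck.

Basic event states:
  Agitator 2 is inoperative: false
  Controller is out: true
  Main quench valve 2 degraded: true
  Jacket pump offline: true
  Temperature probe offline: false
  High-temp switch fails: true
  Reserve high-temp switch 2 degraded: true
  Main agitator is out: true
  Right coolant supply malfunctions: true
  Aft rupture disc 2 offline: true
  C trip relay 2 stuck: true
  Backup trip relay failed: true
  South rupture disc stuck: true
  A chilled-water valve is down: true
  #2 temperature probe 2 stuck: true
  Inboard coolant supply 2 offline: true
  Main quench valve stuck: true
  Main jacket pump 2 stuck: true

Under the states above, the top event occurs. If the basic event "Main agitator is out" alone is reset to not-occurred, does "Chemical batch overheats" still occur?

Counterfactual: set "Main agitator is out" to not occurred.
Vent system fails [AND]: High-temp switch fails=occurs, Main quench valve stuck=occurs → all inputs occur → occurs.
Temperature loop down [AND]: Main agitator is out=not, Vent system fails=occurs, Right coolant supply malfunctions=occurs → not all inputs occur → does not occur.
Cooling jacket down [AND]: Backup trip relay failed=occurs, South rupture disc stuck=occurs, Temperature probe offline=not → not all inputs occur → does not occur.
Interlock chain down [OR]: Cooling jacket down=not, A chilled-water valve is down=occurs, Controller is out=occurs, Agitator 2 is inoperative=not → at least one input occurs → occurs.
Agitation branch inoperative [OR]: Jacket pump offline=occurs, Interlock chain down=occurs → at least one input occurs → occurs.
Quench path fails [AND]: Temperature loop down=not, Agitation branch inoperative=occurs → not all inputs occur → does not occur.
Vent system 2 unavailable [AND]: Reserve high-temp switch 2 degraded=occurs, Main quench valve 2 degraded=occurs → all inputs occur → occurs.
Temperature loop 2 fails [AND]: Inboard coolant supply 2 offline=occurs, Main jacket pump 2 stuck=occurs, C trip relay 2 stuck=occurs, Aft rupture disc 2 offline=occurs → all inputs occur → occurs.
Chemical batch overheats [AND]: Quench path fails=not, Vent system 2 unavailable=occurs, Temperature loop 2 fails=occurs, #2 temperature probe 2 stuck=occurs → not all inputs occur → does not occur.

No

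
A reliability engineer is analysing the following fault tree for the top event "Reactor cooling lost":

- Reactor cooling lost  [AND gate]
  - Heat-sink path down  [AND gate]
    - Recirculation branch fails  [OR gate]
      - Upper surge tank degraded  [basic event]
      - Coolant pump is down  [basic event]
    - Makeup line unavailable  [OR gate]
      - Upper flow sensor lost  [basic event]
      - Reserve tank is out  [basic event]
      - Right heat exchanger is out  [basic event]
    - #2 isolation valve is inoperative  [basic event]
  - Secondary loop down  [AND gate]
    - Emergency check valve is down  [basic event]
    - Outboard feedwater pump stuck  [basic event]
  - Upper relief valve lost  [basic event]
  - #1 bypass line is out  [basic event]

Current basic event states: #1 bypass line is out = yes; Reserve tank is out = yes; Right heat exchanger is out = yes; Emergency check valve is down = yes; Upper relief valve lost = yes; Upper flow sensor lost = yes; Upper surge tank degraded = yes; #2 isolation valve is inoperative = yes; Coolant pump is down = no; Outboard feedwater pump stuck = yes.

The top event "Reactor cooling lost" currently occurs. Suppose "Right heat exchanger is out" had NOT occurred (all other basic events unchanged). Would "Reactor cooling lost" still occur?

Yes

Counterfactual: set "Right heat exchanger is out" to not occurred.
Recirculation branch fails [OR]: Upper surge tank degraded=occurs, Coolant pump is down=not → at least one input occurs → occurs.
Makeup line unavailable [OR]: Upper flow sensor lost=occurs, Reserve tank is out=occurs, Right heat exchanger is out=not → at least one input occurs → occurs.
Heat-sink path down [AND]: Recirculation branch fails=occurs, Makeup line unavailable=occurs, #2 isolation valve is inoperative=occurs → all inputs occur → occurs.
Secondary loop down [AND]: Emergency check valve is down=occurs, Outboard feedwater pump stuck=occurs → all inputs occur → occurs.
Reactor cooling lost [AND]: Heat-sink path down=occurs, Secondary loop down=occurs, Upper relief valve lost=occurs, #1 bypass line is out=occurs → all inputs occur → occurs.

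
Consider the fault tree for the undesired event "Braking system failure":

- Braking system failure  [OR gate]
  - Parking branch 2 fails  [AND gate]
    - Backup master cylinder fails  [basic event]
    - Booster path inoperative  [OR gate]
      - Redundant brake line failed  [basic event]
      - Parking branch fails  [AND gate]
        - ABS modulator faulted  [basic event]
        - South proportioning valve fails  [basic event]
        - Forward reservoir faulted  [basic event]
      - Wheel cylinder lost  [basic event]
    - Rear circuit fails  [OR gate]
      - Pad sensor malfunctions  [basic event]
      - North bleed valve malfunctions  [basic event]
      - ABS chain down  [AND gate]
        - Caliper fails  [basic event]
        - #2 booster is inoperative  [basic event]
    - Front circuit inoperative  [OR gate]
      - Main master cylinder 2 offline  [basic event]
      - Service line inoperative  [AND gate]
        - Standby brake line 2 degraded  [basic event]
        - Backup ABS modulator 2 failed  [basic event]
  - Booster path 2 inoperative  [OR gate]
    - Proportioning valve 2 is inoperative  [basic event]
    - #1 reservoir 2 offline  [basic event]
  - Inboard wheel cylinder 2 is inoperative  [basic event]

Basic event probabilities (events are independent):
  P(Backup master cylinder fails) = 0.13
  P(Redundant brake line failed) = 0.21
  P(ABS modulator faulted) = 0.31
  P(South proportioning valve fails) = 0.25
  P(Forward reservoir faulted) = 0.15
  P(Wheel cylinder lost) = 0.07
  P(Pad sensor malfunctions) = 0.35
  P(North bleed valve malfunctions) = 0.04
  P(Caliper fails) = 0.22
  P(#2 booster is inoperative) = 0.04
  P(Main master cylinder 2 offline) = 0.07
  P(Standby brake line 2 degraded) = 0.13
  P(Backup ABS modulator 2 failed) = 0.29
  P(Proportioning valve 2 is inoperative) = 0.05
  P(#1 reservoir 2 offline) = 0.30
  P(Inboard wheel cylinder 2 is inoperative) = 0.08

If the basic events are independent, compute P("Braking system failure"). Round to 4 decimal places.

0.3891

P(Parking branch fails) [AND] = 0.31 × 0.25 × 0.15 = 0.011625
P(Booster path inoperative) [OR] = 1 − (1−0.21) × (1−0.011625) × (1−0.07) = 0.273841
P(ABS chain down) [AND] = 0.22 × 0.04 = 0.008800
P(Rear circuit fails) [OR] = 1 − (1−0.35) × (1−0.04) × (1−0.008800) = 0.381491
P(Service line inoperative) [AND] = 0.13 × 0.29 = 0.037700
P(Front circuit inoperative) [OR] = 1 − (1−0.07) × (1−0.037700) = 0.105061
P(Parking branch 2 fails) [AND] = 0.13 × 0.273841 × 0.381491 × 0.105061 = 0.001427
P(Booster path 2 inoperative) [OR] = 1 − (1−0.05) × (1−0.30) = 0.335000
P(Braking system failure) [OR] = 1 − (1−0.001427) × (1−0.335000) × (1−0.08) = 0.389073
Rounded to 4 decimal places: P(Braking system failure) ≈ 0.3891.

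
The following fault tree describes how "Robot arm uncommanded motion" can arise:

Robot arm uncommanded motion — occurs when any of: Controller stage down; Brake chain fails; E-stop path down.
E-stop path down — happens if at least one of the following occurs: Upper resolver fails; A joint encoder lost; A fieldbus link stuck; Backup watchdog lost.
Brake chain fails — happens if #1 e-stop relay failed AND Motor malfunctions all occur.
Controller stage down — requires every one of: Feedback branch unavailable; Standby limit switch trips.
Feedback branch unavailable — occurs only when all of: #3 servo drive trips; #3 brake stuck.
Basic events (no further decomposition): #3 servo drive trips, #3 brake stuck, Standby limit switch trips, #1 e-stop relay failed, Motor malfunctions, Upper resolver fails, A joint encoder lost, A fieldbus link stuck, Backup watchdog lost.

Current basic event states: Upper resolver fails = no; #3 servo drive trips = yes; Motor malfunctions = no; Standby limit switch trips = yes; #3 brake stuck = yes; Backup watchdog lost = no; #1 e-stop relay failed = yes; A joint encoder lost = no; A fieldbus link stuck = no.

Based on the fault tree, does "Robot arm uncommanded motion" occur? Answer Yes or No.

Yes

Feedback branch unavailable [AND]: #3 servo drive trips=occurs, #3 brake stuck=occurs → all inputs occur → occurs.
Controller stage down [AND]: Feedback branch unavailable=occurs, Standby limit switch trips=occurs → all inputs occur → occurs.
Brake chain fails [AND]: #1 e-stop relay failed=occurs, Motor malfunctions=not → not all inputs occur → does not occur.
E-stop path down [OR]: Upper resolver fails=not, A joint encoder lost=not, A fieldbus link stuck=not, Backup watchdog lost=not → no input occurs → does not occur.
Robot arm uncommanded motion [OR]: Controller stage down=occurs, Brake chain fails=not, E-stop path down=not → at least one input occurs → occurs.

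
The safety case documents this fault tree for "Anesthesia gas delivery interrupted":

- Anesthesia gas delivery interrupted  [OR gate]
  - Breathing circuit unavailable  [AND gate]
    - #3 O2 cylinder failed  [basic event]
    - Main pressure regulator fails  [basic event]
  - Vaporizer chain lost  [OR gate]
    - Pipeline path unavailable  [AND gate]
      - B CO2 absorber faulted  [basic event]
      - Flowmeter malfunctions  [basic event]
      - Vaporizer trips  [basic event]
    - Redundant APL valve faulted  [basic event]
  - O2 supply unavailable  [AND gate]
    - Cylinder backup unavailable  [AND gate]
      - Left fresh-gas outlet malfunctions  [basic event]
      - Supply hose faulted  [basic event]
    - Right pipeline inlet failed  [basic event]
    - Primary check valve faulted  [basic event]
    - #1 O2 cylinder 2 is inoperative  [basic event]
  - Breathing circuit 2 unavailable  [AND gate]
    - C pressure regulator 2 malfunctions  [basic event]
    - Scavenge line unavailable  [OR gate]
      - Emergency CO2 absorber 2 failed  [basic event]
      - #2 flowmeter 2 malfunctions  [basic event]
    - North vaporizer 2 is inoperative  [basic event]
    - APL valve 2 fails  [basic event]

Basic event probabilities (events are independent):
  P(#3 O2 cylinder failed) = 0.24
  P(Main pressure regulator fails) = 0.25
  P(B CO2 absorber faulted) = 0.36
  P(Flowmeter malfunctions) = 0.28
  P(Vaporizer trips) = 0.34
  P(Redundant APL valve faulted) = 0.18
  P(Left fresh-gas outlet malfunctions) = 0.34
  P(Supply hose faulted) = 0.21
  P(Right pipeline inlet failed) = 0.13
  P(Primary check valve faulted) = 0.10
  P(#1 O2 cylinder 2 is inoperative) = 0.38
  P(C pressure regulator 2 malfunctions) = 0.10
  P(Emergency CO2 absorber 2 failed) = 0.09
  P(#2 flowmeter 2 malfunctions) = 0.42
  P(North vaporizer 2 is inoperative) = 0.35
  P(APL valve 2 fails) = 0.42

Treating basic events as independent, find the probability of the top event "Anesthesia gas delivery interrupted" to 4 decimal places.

P(Breathing circuit unavailable) [AND] = 0.24 × 0.25 = 0.060000
P(Pipeline path unavailable) [AND] = 0.36 × 0.28 × 0.34 = 0.034272
P(Vaporizer chain lost) [OR] = 1 − (1−0.034272) × (1−0.18) = 0.208103
P(Cylinder backup unavailable) [AND] = 0.34 × 0.21 = 0.071400
P(O2 supply unavailable) [AND] = 0.071400 × 0.13 × 0.10 × 0.38 = 0.000353
P(Scavenge line unavailable) [OR] = 1 − (1−0.09) × (1−0.42) = 0.472200
P(Breathing circuit 2 unavailable) [AND] = 0.10 × 0.472200 × 0.35 × 0.42 = 0.006941
P(Anesthesia gas delivery interrupted) [OR] = 1 − (1−0.060000) × (1−0.208103) × (1−0.000353) × (1−0.006941) = 0.261045
Rounded to 4 decimal places: P(Anesthesia gas delivery interrupted) ≈ 0.2610.

0.2610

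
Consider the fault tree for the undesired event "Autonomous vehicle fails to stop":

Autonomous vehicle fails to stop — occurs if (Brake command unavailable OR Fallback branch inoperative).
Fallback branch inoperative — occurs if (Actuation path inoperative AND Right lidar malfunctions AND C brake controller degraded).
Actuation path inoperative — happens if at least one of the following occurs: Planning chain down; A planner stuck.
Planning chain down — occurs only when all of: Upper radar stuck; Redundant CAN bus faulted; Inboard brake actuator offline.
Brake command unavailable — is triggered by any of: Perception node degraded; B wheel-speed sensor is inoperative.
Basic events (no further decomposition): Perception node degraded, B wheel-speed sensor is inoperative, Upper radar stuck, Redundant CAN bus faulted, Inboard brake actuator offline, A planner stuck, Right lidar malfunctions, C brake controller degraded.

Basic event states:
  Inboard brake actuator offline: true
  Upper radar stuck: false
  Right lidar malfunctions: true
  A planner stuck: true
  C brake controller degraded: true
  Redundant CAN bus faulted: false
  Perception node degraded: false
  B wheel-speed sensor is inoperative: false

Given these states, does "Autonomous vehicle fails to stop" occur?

Yes

Brake command unavailable [OR]: Perception node degraded=not, B wheel-speed sensor is inoperative=not → no input occurs → does not occur.
Planning chain down [AND]: Upper radar stuck=not, Redundant CAN bus faulted=not, Inboard brake actuator offline=occurs → not all inputs occur → does not occur.
Actuation path inoperative [OR]: Planning chain down=not, A planner stuck=occurs → at least one input occurs → occurs.
Fallback branch inoperative [AND]: Actuation path inoperative=occurs, Right lidar malfunctions=occurs, C brake controller degraded=occurs → all inputs occur → occurs.
Autonomous vehicle fails to stop [OR]: Brake command unavailable=not, Fallback branch inoperative=occurs → at least one input occurs → occurs.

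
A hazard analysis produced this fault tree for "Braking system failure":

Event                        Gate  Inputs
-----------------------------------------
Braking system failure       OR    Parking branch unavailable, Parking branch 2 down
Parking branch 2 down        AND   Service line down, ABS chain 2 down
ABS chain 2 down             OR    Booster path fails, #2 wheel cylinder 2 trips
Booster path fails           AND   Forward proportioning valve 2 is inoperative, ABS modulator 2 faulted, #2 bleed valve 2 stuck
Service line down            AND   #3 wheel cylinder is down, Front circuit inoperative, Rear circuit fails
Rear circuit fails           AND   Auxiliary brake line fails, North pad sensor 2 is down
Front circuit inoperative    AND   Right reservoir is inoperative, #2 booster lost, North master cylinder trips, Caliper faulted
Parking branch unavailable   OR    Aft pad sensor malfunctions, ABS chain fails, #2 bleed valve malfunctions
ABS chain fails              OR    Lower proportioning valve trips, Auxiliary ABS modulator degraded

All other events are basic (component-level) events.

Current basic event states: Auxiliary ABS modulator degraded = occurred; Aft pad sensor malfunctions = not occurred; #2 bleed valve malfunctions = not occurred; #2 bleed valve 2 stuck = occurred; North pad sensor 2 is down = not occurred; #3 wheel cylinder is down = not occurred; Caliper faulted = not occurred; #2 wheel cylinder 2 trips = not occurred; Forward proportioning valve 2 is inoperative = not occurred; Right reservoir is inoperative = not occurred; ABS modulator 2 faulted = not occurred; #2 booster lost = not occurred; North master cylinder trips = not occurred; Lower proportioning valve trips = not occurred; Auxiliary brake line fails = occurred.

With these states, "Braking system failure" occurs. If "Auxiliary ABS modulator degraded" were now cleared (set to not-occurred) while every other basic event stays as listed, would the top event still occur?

No

Counterfactual: set "Auxiliary ABS modulator degraded" to not occurred.
ABS chain fails [OR]: Lower proportioning valve trips=not, Auxiliary ABS modulator degraded=not → no input occurs → does not occur.
Parking branch unavailable [OR]: Aft pad sensor malfunctions=not, ABS chain fails=not, #2 bleed valve malfunctions=not → no input occurs → does not occur.
Front circuit inoperative [AND]: Right reservoir is inoperative=not, #2 booster lost=not, North master cylinder trips=not, Caliper faulted=not → not all inputs occur → does not occur.
Rear circuit fails [AND]: Auxiliary brake line fails=occurs, North pad sensor 2 is down=not → not all inputs occur → does not occur.
Service line down [AND]: #3 wheel cylinder is down=not, Front circuit inoperative=not, Rear circuit fails=not → not all inputs occur → does not occur.
Booster path fails [AND]: Forward proportioning valve 2 is inoperative=not, ABS modulator 2 faulted=not, #2 bleed valve 2 stuck=occurs → not all inputs occur → does not occur.
ABS chain 2 down [OR]: Booster path fails=not, #2 wheel cylinder 2 trips=not → no input occurs → does not occur.
Parking branch 2 down [AND]: Service line down=not, ABS chain 2 down=not → not all inputs occur → does not occur.
Braking system failure [OR]: Parking branch unavailable=not, Parking branch 2 down=not → no input occurs → does not occur.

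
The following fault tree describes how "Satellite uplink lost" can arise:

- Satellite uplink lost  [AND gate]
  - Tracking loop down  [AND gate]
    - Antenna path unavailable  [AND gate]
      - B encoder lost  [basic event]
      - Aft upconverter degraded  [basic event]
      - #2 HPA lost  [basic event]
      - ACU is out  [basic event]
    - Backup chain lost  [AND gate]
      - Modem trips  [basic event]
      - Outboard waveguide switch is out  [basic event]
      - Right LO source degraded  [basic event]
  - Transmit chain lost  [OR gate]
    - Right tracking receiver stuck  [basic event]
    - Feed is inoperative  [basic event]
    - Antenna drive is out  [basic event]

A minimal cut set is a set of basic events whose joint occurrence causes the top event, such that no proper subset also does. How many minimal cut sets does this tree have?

Antenna path unavailable [AND]: one cut set from each child combined → 1 × 1 × 1 × 1 = 1 cut set(s).
Backup chain lost [AND]: one cut set from each child combined → 1 × 1 × 1 = 1 cut set(s).
Tracking loop down [AND]: one cut set from each child combined → 1 × 1 = 1 cut set(s).
Transmit chain lost [OR]: union of children's cut sets → 3 cut set(s).
Satellite uplink lost [AND]: one cut set from each child combined → 1 × 3 = 3 cut set(s).
Minimal cut sets: {#2 HPA lost, ACU is out, Aft upconverter degraded, B encoder lost, Modem trips, Outboard waveguide switch is out, Right LO source degraded, Right tracking receiver stuck}; {#2 HPA lost, ACU is out, Aft upconverter degraded, B encoder lost, Feed is inoperative, Modem trips, Outboard waveguide switch is out, Right LO source degraded}; {#2 HPA lost, ACU is out, Aft upconverter degraded, Antenna drive is out, B encoder lost, Modem trips, Outboard waveguide switch is out, Right LO source degraded}.

3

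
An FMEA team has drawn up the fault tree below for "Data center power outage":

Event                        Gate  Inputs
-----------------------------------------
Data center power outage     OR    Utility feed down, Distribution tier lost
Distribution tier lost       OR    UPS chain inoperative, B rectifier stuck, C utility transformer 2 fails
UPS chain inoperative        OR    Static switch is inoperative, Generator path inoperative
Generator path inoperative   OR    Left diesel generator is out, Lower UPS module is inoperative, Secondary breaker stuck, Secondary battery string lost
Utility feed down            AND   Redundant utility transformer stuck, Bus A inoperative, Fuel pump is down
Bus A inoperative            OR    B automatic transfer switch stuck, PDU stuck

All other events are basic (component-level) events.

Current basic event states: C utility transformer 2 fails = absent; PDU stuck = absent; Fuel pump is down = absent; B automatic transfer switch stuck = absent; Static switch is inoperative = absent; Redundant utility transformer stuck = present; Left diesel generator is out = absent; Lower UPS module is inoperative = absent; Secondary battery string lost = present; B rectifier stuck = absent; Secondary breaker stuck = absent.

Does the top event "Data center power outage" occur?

Bus A inoperative [OR]: B automatic transfer switch stuck=not, PDU stuck=not → no input occurs → does not occur.
Utility feed down [AND]: Redundant utility transformer stuck=occurs, Bus A inoperative=not, Fuel pump is down=not → not all inputs occur → does not occur.
Generator path inoperative [OR]: Left diesel generator is out=not, Lower UPS module is inoperative=not, Secondary breaker stuck=not, Secondary battery string lost=occurs → at least one input occurs → occurs.
UPS chain inoperative [OR]: Static switch is inoperative=not, Generator path inoperative=occurs → at least one input occurs → occurs.
Distribution tier lost [OR]: UPS chain inoperative=occurs, B rectifier stuck=not, C utility transformer 2 fails=not → at least one input occurs → occurs.
Data center power outage [OR]: Utility feed down=not, Distribution tier lost=occurs → at least one input occurs → occurs.

Yes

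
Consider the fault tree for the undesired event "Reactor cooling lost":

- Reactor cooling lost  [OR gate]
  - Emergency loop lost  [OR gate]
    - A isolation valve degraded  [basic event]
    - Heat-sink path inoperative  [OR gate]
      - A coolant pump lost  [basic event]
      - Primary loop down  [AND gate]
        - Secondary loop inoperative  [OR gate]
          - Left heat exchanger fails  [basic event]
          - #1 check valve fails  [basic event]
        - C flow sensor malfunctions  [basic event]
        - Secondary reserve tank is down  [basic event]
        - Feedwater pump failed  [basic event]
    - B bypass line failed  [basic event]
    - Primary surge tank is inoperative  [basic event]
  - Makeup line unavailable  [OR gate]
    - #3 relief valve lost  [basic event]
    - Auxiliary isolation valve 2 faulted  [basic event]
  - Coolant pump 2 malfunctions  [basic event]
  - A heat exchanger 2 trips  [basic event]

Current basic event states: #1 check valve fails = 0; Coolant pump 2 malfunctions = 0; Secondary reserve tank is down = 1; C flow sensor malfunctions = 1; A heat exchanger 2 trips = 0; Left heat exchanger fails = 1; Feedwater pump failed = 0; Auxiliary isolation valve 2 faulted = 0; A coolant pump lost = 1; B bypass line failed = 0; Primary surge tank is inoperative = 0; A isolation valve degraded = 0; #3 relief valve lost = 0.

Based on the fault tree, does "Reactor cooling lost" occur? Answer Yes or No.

Yes

Secondary loop inoperative [OR]: Left heat exchanger fails=occurs, #1 check valve fails=not → at least one input occurs → occurs.
Primary loop down [AND]: Secondary loop inoperative=occurs, C flow sensor malfunctions=occurs, Secondary reserve tank is down=occurs, Feedwater pump failed=not → not all inputs occur → does not occur.
Heat-sink path inoperative [OR]: A coolant pump lost=occurs, Primary loop down=not → at least one input occurs → occurs.
Emergency loop lost [OR]: A isolation valve degraded=not, Heat-sink path inoperative=occurs, B bypass line failed=not, Primary surge tank is inoperative=not → at least one input occurs → occurs.
Makeup line unavailable [OR]: #3 relief valve lost=not, Auxiliary isolation valve 2 faulted=not → no input occurs → does not occur.
Reactor cooling lost [OR]: Emergency loop lost=occurs, Makeup line unavailable=not, Coolant pump 2 malfunctions=not, A heat exchanger 2 trips=not → at least one input occurs → occurs.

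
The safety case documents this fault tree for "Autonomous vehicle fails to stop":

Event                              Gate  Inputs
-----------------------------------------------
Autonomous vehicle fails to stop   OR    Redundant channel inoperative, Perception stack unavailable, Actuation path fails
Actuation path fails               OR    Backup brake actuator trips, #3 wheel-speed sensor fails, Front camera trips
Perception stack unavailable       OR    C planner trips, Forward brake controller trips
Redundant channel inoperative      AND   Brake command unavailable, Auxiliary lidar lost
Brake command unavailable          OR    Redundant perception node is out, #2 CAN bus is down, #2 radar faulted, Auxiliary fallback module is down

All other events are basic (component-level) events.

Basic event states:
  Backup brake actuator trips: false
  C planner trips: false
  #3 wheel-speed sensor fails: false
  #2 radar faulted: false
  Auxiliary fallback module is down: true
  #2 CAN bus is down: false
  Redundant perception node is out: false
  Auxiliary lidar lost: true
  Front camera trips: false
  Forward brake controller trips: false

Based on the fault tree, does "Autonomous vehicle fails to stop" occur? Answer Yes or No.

Brake command unavailable [OR]: Redundant perception node is out=not, #2 CAN bus is down=not, #2 radar faulted=not, Auxiliary fallback module is down=occurs → at least one input occurs → occurs.
Redundant channel inoperative [AND]: Brake command unavailable=occurs, Auxiliary lidar lost=occurs → all inputs occur → occurs.
Perception stack unavailable [OR]: C planner trips=not, Forward brake controller trips=not → no input occurs → does not occur.
Actuation path fails [OR]: Backup brake actuator trips=not, #3 wheel-speed sensor fails=not, Front camera trips=not → no input occurs → does not occur.
Autonomous vehicle fails to stop [OR]: Redundant channel inoperative=occurs, Perception stack unavailable=not, Actuation path fails=not → at least one input occurs → occurs.

Yes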